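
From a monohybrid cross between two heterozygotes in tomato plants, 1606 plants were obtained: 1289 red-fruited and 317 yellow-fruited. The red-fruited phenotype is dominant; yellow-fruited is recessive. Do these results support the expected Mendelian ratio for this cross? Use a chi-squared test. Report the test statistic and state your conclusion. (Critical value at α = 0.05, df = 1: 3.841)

For a monohybrid cross between heterozygotes with complete dominance, the expected phenotypic ratio is 3:1.
Total ratio parts = 4. Expected numbers out of 1606:
  red-fruited: 1606 × 3/4 = 1204.5
  yellow-fruited: 1606 × 1/4 = 401.5
χ² = Σ (O − E)² / E
  red-fruited: (1289 − 1204.5)² / 1204.5 = 5.9280
  yellow-fruited: (317 − 401.5)² / 401.5 = 17.7839
χ² = 5.9280 + 17.7839 = 23.7119 ≈ 23.712
Degrees of freedom = 2 − 1 = 1; critical value at α = 0.05 is 3.841.
Since 23.712 > 3.841, we reject the null hypothesis — the data do not fit the 3:1 ratio.

23.712; not consistent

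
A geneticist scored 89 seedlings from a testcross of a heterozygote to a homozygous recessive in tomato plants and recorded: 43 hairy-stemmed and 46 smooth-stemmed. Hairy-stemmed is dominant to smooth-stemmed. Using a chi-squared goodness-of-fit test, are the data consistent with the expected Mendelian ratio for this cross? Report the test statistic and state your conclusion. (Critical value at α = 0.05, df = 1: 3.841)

A testcross of a heterozygote (Aa × aa) gives a 1:1 phenotypic ratio.
Total ratio parts = 2. Expected numbers out of 89:
  hairy-stemmed: 89 × 1/2 = 44.5
  smooth-stemmed: 89 × 1/2 = 44.5
χ² = Σ (O − E)² / E
  hairy-stemmed: (43 − 44.5)² / 44.5 = 0.0506
  smooth-stemmed: (46 − 44.5)² / 44.5 = 0.0506
χ² = 0.0506 + 0.0506 = 0.1012 ≈ 0.101
Degrees of freedom = 2 − 1 = 1; critical value at α = 0.05 is 3.841.
Since 0.101 < 3.841, we fail to reject the null hypothesis — the data are consistent with the 1:1 ratio.

0.101; consistent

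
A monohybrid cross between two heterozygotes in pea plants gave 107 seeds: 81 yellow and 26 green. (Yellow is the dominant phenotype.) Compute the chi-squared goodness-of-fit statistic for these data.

0.028

For a monohybrid cross between heterozygotes with complete dominance, the expected phenotypic ratio is 3:1.
Expected counts for N = 107 under a 3:1 ratio (total parts = 4):
  yellow: 107 × 3/4 = 80.25
  green: 107 × 1/4 = 26.75
χ² = Σ (O − E)² / E
  yellow: (81 − 80.25)² / 80.25 = 0.0070
  green: (26 − 26.75)² / 26.75 = 0.0210
χ² = 0.0070 + 0.0210 = 0.028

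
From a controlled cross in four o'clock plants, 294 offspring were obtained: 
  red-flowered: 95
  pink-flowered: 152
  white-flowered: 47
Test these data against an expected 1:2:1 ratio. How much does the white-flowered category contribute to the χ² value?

9.554

Under the 1:2:1 hypothesis (Σ ratio = 4, N = 294):
  red-flowered: 294 × 1/4 = 73.5
  pink-flowered: 294 × 2/4 = 147
  white-flowered: 294 × 1/4 = 73.5
Contribution of white-flowered: (47 − 73.5)² / 73.5 = 9.5544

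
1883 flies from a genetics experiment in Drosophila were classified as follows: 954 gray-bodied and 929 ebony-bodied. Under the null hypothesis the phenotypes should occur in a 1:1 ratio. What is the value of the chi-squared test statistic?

0.332

Total ratio parts = 2. Expected numbers out of 1883:
  gray-bodied: 1883 × 1/2 = 941.5
  ebony-bodied: 1883 × 1/2 = 941.5
χ² = Σ (O − E)² / E
  gray-bodied: (954 − 941.5)² / 941.5 = 0.1660
  ebony-bodied: (929 − 941.5)² / 941.5 = 0.1660
χ² = 0.1660 + 0.1660 = 0.332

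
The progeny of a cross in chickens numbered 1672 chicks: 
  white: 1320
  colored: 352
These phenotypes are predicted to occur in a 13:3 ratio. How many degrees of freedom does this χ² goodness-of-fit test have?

A goodness-of-fit test with 2 phenotype classes has df = 2 − 1 = 1.

1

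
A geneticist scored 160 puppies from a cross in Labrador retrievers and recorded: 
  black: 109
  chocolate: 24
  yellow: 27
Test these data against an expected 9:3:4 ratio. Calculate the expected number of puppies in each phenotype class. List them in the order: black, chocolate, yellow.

Total ratio parts = 16. Expected numbers out of 160:
  black: 160 × 9/16 = 90
  chocolate: 160 × 3/16 = 30
  yellow: 160 × 4/16 = 40

90, 30, 40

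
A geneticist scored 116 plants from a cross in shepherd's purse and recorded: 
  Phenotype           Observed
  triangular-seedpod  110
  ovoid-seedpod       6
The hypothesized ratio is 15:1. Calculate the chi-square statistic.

Under the 15:1 hypothesis (Σ ratio = 16, N = 116):
  triangular-seedpod: 116 × 15/16 = 108.75
  ovoid-seedpod: 116 × 1/16 = 7.25
χ² = Σ (O − E)² / E
  triangular-seedpod: (110 − 108.75)² / 108.75 = 0.0144
  ovoid-seedpod: (6 − 7.25)² / 7.25 = 0.2155
χ² = 0.0144 + 0.2155 = 0.2299 ≈ 0.230

0.230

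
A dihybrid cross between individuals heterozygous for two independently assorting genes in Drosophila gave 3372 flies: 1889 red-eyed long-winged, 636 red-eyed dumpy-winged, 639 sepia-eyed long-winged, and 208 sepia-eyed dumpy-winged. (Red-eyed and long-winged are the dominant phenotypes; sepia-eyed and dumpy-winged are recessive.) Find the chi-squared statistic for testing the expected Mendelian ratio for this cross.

A dihybrid F₂ with independent assortment and complete dominance at both loci gives a 9:3:3:1 phenotypic ratio.
The 9:3:3:1 ratio has 16 parts, so with N = 3372 the expected counts are:
  red-eyed long-winged: 3372 × 9/16 = 1896.75
  red-eyed dumpy-winged: 3372 × 3/16 = 632.25
  sepia-eyed long-winged: 3372 × 3/16 = 632.25
  sepia-eyed dumpy-winged: 3372 × 1/16 = 210.75
χ² = Σ (O − E)² / E
  red-eyed long-winged: (1889 − 1896.75)² / 1896.75 = 0.0317
  red-eyed dumpy-winged: (636 − 632.25)² / 632.25 = 0.0222
  sepia-eyed long-winged: (639 − 632.25)² / 632.25 = 0.0721
  sepia-eyed dumpy-winged: (208 − 210.75)² / 210.75 = 0.0359
χ² = 0.0317 + 0.0222 + 0.0721 + 0.0359 = 0.1619 ≈ 0.162

0.162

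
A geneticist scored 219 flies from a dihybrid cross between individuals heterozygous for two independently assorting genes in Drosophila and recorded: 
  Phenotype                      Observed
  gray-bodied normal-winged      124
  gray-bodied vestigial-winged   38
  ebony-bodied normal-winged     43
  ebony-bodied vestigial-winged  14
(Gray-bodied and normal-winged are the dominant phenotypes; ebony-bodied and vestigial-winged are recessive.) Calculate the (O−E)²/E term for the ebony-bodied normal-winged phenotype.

A dihybrid F₂ with independent assortment and complete dominance at both loci gives a 9:3:3:1 phenotypic ratio.
The 9:3:3:1 ratio has 16 parts, so with N = 219 the expected counts are:
  gray-bodied normal-winged: 219 × 9/16 = 123.1875
  gray-bodied vestigial-winged: 219 × 3/16 = 41.0625
  ebony-bodied normal-winged: 219 × 3/16 = 41.0625
  ebony-bodied vestigial-winged: 219 × 1/16 = 13.6875
Contribution of ebony-bodied normal-winged: (43 − 41.0625)² / 41.0625 = 0.0914

0.091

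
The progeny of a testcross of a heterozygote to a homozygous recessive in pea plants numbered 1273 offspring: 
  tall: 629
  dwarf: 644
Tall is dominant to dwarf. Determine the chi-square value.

A testcross of a heterozygote (Aa × aa) gives a 1:1 phenotypic ratio.
Expected counts for N = 1273 under a 1:1 ratio (total parts = 2):
  tall: 1273 × 1/2 = 636.5
  dwarf: 1273 × 1/2 = 636.5
χ² = Σ (O − E)² / E
  tall: (629 − 636.5)² / 636.5 = 0.0884
  dwarf: (644 − 636.5)² / 636.5 = 0.0884
χ² = 0.0884 + 0.0884 = 0.1768 ≈ 0.177

0.177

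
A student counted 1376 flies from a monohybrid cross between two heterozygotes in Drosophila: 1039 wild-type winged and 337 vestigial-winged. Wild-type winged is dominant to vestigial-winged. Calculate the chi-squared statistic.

0.190

For a monohybrid cross between heterozygotes with complete dominance, the expected phenotypic ratio is 3:1.
The 3:1 ratio has 4 parts, so with N = 1376 the expected counts are:
  wild-type winged: 1376 × 3/4 = 1032
  vestigial-winged: 1376 × 1/4 = 344
χ² = Σ (O − E)² / E
  wild-type winged: (1039 − 1032)² / 1032 = 0.0475
  vestigial-winged: (337 − 344)² / 344 = 0.1424
χ² = 0.0475 + 0.1424 = 0.1899 ≈ 0.190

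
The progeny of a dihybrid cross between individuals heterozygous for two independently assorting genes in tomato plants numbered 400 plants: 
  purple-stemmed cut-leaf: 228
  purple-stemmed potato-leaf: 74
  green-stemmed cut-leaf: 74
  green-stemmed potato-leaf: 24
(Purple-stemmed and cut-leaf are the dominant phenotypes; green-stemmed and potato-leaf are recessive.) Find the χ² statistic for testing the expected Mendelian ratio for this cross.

0.107

A dihybrid F₂ with independent assortment and complete dominance at both loci gives a 9:3:3:1 phenotypic ratio.
The 9:3:3:1 ratio has 16 parts, so with N = 400 the expected counts are:
  purple-stemmed cut-leaf: 400 × 9/16 = 225
  purple-stemmed potato-leaf: 400 × 3/16 = 75
  green-stemmed cut-leaf: 400 × 3/16 = 75
  green-stemmed potato-leaf: 400 × 1/16 = 25
χ² = Σ (O − E)² / E
  purple-stemmed cut-leaf: (228 − 225)² / 225 = 0.0400
  purple-stemmed potato-leaf: (74 − 75)² / 75 = 0.0133
  green-stemmed cut-leaf: (74 − 75)² / 75 = 0.0133
  green-stemmed potato-leaf: (24 − 25)² / 25 = 0.0400
χ² = 0.0400 + 0.0133 + 0.0133 + 0.0400 = 0.1066 ≈ 0.107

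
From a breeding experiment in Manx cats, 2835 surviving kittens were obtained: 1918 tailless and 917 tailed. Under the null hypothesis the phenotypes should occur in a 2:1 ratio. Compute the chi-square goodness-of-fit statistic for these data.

Total ratio parts = 3. Expected numbers out of 2835:
  tailless: 2835 × 2/3 = 1890
  tailed: 2835 × 1/3 = 945
χ² = Σ (O − E)² / E
  tailless: (1918 − 1890)² / 1890 = 0.4148
  tailed: (917 − 945)² / 945 = 0.8296
χ² = 0.4148 + 0.8296 = 1.2444 ≈ 1.244

1.244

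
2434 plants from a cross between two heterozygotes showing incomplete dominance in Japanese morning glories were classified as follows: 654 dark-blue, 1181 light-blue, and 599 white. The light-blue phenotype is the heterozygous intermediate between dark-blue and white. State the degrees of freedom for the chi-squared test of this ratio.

With incomplete dominance, a heterozygote × heterozygote cross gives a 1:2:1 phenotypic ratio.
A goodness-of-fit test with 3 phenotype classes has df = 3 − 1 = 2.

2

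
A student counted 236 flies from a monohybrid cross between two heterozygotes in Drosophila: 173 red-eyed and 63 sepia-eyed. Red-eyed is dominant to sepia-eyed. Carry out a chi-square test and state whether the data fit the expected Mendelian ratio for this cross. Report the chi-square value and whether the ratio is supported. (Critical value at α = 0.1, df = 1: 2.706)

For a monohybrid cross between heterozygotes with complete dominance, the expected phenotypic ratio is 3:1.
Under the 3:1 hypothesis (Σ ratio = 4, N = 236):
  red-eyed: 236 × 3/4 = 177
  sepia-eyed: 236 × 1/4 = 59
χ² = Σ (O − E)² / E
  red-eyed: (173 − 177)² / 177 = 0.0904
  sepia-eyed: (63 − 59)² / 59 = 0.2712
χ² = 0.0904 + 0.2712 = 0.3616 ≈ 0.362
Degrees of freedom = 2 − 1 = 1; critical value at α = 0.1 is 2.706.
Since 0.362 < 2.706, we fail to reject the null hypothesis — the data are consistent with the 3:1 ratio.

0.362; consistent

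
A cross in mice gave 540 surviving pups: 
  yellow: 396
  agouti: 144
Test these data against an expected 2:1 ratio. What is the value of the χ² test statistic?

10.800

Under the 2:1 hypothesis (Σ ratio = 3, N = 540):
  yellow: 540 × 2/3 = 360
  agouti: 540 × 1/3 = 180
χ² = Σ (O − E)² / E
  yellow: (396 − 360)² / 360 = 3.6000
  agouti: (144 − 180)² / 180 = 7.2000
χ² = 3.6000 + 7.2000 = 10.800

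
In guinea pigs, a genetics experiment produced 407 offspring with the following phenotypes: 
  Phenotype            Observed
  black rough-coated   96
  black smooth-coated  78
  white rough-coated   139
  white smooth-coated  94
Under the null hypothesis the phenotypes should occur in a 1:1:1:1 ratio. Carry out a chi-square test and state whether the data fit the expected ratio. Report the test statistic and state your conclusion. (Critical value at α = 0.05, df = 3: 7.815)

20.096; not consistent

Under the 1:1:1:1 hypothesis (Σ ratio = 4, N = 407):
  black rough-coated: 407 × 1/4 = 101.75
  black smooth-coated: 407 × 1/4 = 101.75
  white rough-coated: 407 × 1/4 = 101.75
  white smooth-coated: 407 × 1/4 = 101.75
χ² = Σ (O − E)² / E
  black rough-coated: (96 − 101.75)² / 101.75 = 0.3249
  black smooth-coated: (78 − 101.75)² / 101.75 = 5.5436
  white rough-coated: (139 − 101.75)² / 101.75 = 13.6370
  white smooth-coated: (94 − 101.75)² / 101.75 = 0.5903
χ² = 0.3249 + 5.5436 + 13.6370 + 0.5903 = 20.0958 ≈ 20.096
Degrees of freedom = 4 − 1 = 3; critical value at α = 0.05 is 7.815.
Since 20.096 > 7.815, we reject the null hypothesis — the data do not fit the 1:1:1:1 ratio.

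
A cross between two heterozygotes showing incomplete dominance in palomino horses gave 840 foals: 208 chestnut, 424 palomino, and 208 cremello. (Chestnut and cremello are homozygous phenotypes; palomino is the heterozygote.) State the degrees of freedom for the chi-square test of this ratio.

With incomplete dominance, a heterozygote × heterozygote cross gives a 1:2:1 phenotypic ratio.
A goodness-of-fit test with 3 phenotype classes has df = 3 − 1 = 2.

2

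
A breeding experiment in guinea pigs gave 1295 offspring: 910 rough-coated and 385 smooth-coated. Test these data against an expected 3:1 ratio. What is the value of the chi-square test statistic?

15.450

Under the 3:1 hypothesis (Σ ratio = 4, N = 1295):
  rough-coated: 1295 × 3/4 = 971.25
  smooth-coated: 1295 × 1/4 = 323.75
χ² = Σ (O − E)² / E
  rough-coated: (910 − 971.25)² / 971.25 = 3.8626
  smooth-coated: (385 − 323.75)² / 323.75 = 11.5878
χ² = 3.8626 + 11.5878 = 15.4504 ≈ 15.450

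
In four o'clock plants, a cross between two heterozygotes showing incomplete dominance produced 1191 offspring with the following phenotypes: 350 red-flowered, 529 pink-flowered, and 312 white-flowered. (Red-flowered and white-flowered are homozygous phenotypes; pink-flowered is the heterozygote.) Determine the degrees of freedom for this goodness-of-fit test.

With incomplete dominance, a heterozygote × heterozygote cross gives a 1:2:1 phenotypic ratio.
A goodness-of-fit test with 3 phenotype classes has df = 3 − 1 = 2.

2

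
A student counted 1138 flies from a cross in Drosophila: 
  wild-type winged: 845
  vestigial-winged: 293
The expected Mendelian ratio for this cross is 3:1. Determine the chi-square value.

Total ratio parts = 4. Expected numbers out of 1138:
  wild-type winged: 1138 × 3/4 = 853.5
  vestigial-winged: 1138 × 1/4 = 284.5
χ² = Σ (O − E)² / E
  wild-type winged: (845 − 853.5)² / 853.5 = 0.0847
  vestigial-winged: (293 − 284.5)² / 284.5 = 0.2540
χ² = 0.0847 + 0.2540 = 0.3387 ≈ 0.339

0.339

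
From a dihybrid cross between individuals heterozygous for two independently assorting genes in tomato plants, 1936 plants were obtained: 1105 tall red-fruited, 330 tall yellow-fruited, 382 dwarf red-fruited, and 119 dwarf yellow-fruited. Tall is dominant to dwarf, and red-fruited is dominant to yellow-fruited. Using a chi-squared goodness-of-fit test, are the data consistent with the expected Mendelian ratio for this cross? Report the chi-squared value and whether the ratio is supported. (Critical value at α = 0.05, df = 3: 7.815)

4.263; consistent

A dihybrid F₂ with independent assortment and complete dominance at both loci gives a 9:3:3:1 phenotypic ratio.
The 9:3:3:1 ratio has 16 parts, so with N = 1936 the expected counts are:
  tall red-fruited: 1936 × 9/16 = 1089
  tall yellow-fruited: 1936 × 3/16 = 363
  dwarf red-fruited: 1936 × 3/16 = 363
  dwarf yellow-fruited: 1936 × 1/16 = 121
χ² = Σ (O − E)² / E
  tall red-fruited: (1105 − 1089)² / 1089 = 0.2351
  tall yellow-fruited: (330 − 363)² / 363 = 3.0000
  dwarf red-fruited: (382 − 363)² / 363 = 0.9945
  dwarf yellow-fruited: (119 − 121)² / 121 = 0.0331
χ² = 0.2351 + 3.0000 + 0.9945 + 0.0331 = 4.2627 ≈ 4.263
Degrees of freedom = 4 − 1 = 3; critical value at α = 0.05 is 7.815.
Since 4.263 < 7.815, we fail to reject the null hypothesis — the data are consistent with the 9:3:3:1 ratio.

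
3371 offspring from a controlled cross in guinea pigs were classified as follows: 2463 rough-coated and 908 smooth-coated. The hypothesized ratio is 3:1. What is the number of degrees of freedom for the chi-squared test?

A goodness-of-fit test with 2 phenotype classes has df = 2 − 1 = 1.

1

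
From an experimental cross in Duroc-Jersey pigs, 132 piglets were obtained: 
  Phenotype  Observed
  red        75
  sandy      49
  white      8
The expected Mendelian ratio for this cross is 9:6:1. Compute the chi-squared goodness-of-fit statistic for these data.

Total ratio parts = 16. Expected numbers out of 132:
  red: 132 × 9/16 = 74.25
  sandy: 132 × 6/16 = 49.5
  white: 132 × 1/16 = 8.25
χ² = Σ (O − E)² / E
  red: (75 − 74.25)² / 74.25 = 0.0076
  sandy: (49 − 49.5)² / 49.5 = 0.0051
  white: (8 − 8.25)² / 8.25 = 0.0076
χ² = 0.0076 + 0.0051 + 0.0076 = 0.0203 ≈ 0.020

0.020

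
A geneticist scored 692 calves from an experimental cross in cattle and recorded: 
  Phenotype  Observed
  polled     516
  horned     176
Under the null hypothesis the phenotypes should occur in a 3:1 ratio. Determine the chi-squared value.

The 3:1 ratio has 4 parts, so with N = 692 the expected counts are:
  polled: 692 × 3/4 = 519
  horned: 692 × 1/4 = 173
χ² = Σ (O − E)² / E
  polled: (516 − 519)² / 519 = 0.0173
  horned: (176 − 173)² / 173 = 0.0520
χ² = 0.0173 + 0.0520 = 0.0693 ≈ 0.069

0.069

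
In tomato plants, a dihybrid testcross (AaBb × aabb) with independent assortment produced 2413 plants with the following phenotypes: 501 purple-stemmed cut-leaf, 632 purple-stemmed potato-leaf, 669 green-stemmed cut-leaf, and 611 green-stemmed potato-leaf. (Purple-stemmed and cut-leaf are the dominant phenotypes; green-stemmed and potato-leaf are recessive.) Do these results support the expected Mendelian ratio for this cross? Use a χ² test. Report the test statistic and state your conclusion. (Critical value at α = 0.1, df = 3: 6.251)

A dihybrid testcross with independent assortment gives a 1:1:1:1 ratio.
The 1:1:1:1 ratio has 4 parts, so with N = 2413 the expected counts are:
  purple-stemmed cut-leaf: 2413 × 1/4 = 603.25
  purple-stemmed potato-leaf: 2413 × 1/4 = 603.25
  green-stemmed cut-leaf: 2413 × 1/4 = 603.25
  green-stemmed potato-leaf: 2413 × 1/4 = 603.25
χ² = Σ (O − E)² / E
  purple-stemmed cut-leaf: (501 − 603.25)² / 603.25 = 17.3312
  purple-stemmed potato-leaf: (632 − 603.25)² / 603.25 = 1.3702
  green-stemmed cut-leaf: (669 − 603.25)² / 603.25 = 7.1663
  green-stemmed potato-leaf: (611 − 603.25)² / 603.25 = 0.0996
χ² = 17.3312 + 1.3702 + 7.1663 + 0.0996 = 25.9673 ≈ 25.967
Degrees of freedom = 4 − 1 = 3; critical value at α = 0.1 is 6.251.
Since 25.967 > 6.251, we reject the null hypothesis — the data do not fit the 1:1:1:1 ratio.

25.967; not consistent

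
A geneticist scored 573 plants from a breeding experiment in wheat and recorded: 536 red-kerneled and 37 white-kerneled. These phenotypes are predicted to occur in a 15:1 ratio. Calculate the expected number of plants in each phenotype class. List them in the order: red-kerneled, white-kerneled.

537.1875, 35.8125

Expected counts for N = 573 under a 15:1 ratio (total parts = 16):
  red-kerneled: 573 × 15/16 = 537.1875
  white-kerneled: 573 × 1/16 = 35.8125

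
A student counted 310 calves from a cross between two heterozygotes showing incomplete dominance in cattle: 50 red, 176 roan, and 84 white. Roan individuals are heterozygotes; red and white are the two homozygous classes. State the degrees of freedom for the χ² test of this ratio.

With incomplete dominance, a heterozygote × heterozygote cross gives a 1:2:1 phenotypic ratio.
A goodness-of-fit test with 3 phenotype classes has df = 3 − 1 = 2.

2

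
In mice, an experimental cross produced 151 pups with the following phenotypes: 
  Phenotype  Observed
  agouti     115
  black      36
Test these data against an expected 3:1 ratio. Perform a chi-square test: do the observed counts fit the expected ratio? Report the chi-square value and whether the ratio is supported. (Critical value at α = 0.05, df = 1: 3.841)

Expected counts for N = 151 under a 3:1 ratio (total parts = 4):
  agouti: 151 × 3/4 = 113.25
  black: 151 × 1/4 = 37.75
χ² = Σ (O − E)² / E
  agouti: (115 − 113.25)² / 113.25 = 0.0270
  black: (36 − 37.75)² / 37.75 = 0.0811
χ² = 0.0270 + 0.0811 = 0.1081 ≈ 0.108
Degrees of freedom = 2 − 1 = 1; critical value at α = 0.05 is 3.841.
Since 0.108 < 3.841, we fail to reject the null hypothesis — the data are consistent with the 3:1 ratio.

0.108; consistent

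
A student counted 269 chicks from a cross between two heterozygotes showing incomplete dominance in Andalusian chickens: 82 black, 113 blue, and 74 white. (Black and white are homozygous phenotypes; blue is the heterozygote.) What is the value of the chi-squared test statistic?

With incomplete dominance, a heterozygote × heterozygote cross gives a 1:2:1 phenotypic ratio.
Under the 1:2:1 hypothesis (Σ ratio = 4, N = 269):
  black: 269 × 1/4 = 67.25
  blue: 269 × 2/4 = 134.5
  white: 269 × 1/4 = 67.25
χ² = Σ (O − E)² / E
  black: (82 − 67.25)² / 67.25 = 3.2351
  blue: (113 − 134.5)² / 134.5 = 3.4368
  white: (74 − 67.25)² / 67.25 = 0.6775
χ² = 3.2351 + 3.4368 + 0.6775 = 7.3494 ≈ 7.349

7.349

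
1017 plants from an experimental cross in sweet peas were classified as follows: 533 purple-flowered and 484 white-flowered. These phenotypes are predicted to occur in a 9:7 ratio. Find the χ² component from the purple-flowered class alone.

2.667

The 9:7 ratio has 16 parts, so with N = 1017 the expected counts are:
  purple-flowered: 1017 × 9/16 = 572.0625
  white-flowered: 1017 × 7/16 = 444.9375
Contribution of purple-flowered: (533 − 572.0625)² / 572.0625 = 2.6673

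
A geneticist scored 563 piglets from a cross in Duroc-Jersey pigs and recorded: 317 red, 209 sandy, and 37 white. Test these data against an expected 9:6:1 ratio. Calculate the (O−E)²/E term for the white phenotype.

0.093

Under the 9:6:1 hypothesis (Σ ratio = 16, N = 563):
  red: 563 × 9/16 = 316.6875
  sandy: 563 × 6/16 = 211.125
  white: 563 × 1/16 = 35.1875
Contribution of white: (37 − 35.1875)² / 35.1875 = 0.0934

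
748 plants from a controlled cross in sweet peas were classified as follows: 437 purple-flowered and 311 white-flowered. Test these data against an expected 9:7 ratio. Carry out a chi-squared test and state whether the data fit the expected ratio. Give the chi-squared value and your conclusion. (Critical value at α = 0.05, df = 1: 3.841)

1.435; consistent

The 9:7 ratio has 16 parts, so with N = 748 the expected counts are:
  purple-flowered: 748 × 9/16 = 420.75
  white-flowered: 748 × 7/16 = 327.25
χ² = Σ (O − E)² / E
  purple-flowered: (437 − 420.75)² / 420.75 = 0.6276
  white-flowered: (311 − 327.25)² / 327.25 = 0.8069
χ² = 0.6276 + 0.8069 = 1.4345 ≈ 1.435
Degrees of freedom = 2 − 1 = 1; critical value at α = 0.05 is 3.841.
Since 1.435 < 3.841, we fail to reject the null hypothesis — the data are consistent with the 9:7 ratio.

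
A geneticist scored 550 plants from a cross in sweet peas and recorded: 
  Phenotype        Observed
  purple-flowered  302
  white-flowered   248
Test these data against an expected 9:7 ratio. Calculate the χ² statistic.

Expected counts for N = 550 under a 9:7 ratio (total parts = 16):
  purple-flowered: 550 × 9/16 = 309.375
  white-flowered: 550 × 7/16 = 240.625
χ² = Σ (O − E)² / E
  purple-flowered: (302 − 309.375)² / 309.375 = 0.1758
  white-flowered: (248 − 240.625)² / 240.625 = 0.2260
χ² = 0.1758 + 0.2260 = 0.4018 ≈ 0.402

0.402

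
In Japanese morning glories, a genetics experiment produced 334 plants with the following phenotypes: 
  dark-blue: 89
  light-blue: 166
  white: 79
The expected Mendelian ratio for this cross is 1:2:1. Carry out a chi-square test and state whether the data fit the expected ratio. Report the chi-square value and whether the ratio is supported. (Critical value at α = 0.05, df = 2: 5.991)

Total ratio parts = 4. Expected numbers out of 334:
  dark-blue: 334 × 1/4 = 83.5
  light-blue: 334 × 2/4 = 167
  white: 334 × 1/4 = 83.5
χ² = Σ (O − E)² / E
  dark-blue: (89 − 83.5)² / 83.5 = 0.3623
  light-blue: (166 − 167)² / 167 = 0.0060
  white: (79 − 83.5)² / 83.5 = 0.2425
χ² = 0.3623 + 0.0060 + 0.2425 = 0.6108 ≈ 0.611
Degrees of freedom = 3 − 1 = 2; critical value at α = 0.05 is 5.991.
Since 0.611 < 5.991, we fail to reject the null hypothesis — the data are consistent with the 1:2:1 ratio.

0.611; consistent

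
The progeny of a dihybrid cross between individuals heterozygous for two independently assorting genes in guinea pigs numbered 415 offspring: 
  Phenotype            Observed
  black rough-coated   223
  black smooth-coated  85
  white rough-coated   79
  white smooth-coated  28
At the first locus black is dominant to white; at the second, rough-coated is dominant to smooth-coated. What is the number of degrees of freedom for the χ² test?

3

A dihybrid F₂ with independent assortment and complete dominance at both loci gives a 9:3:3:1 phenotypic ratio.
A goodness-of-fit test with 4 phenotype classes has df = 4 − 1 = 3.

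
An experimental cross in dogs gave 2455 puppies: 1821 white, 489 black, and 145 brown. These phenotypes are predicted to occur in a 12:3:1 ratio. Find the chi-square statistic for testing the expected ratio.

Under the 12:3:1 hypothesis (Σ ratio = 16, N = 2455):
  white: 2455 × 12/16 = 1841.25
  black: 2455 × 3/16 = 460.3125
  brown: 2455 × 1/16 = 153.4375
χ² = Σ (O − E)² / E
  white: (1821 − 1841.25)² / 1841.25 = 0.2227
  black: (489 − 460.3125)² / 460.3125 = 1.7879
  brown: (145 − 153.4375)² / 153.4375 = 0.4640
χ² = 0.2227 + 1.7879 + 0.4640 = 2.4746 ≈ 2.475

2.475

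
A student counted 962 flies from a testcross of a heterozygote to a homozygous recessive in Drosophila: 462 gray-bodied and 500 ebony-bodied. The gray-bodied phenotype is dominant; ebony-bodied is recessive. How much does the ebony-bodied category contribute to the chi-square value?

A testcross of a heterozygote (Aa × aa) gives a 1:1 phenotypic ratio.
Expected counts for N = 962 under a 1:1 ratio (total parts = 2):
  gray-bodied: 962 × 1/2 = 481
  ebony-bodied: 962 × 1/2 = 481
Contribution of ebony-bodied: (500 − 481)² / 481 = 0.7505

0.751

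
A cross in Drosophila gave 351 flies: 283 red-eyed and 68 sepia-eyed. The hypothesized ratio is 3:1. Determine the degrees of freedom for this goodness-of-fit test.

A goodness-of-fit test with 2 phenotype classes has df = 2 − 1 = 1.

1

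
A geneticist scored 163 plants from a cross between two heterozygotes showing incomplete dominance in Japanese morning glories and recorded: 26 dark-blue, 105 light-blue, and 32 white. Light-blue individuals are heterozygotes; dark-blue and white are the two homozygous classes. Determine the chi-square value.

13.994

With incomplete dominance, a heterozygote × heterozygote cross gives a 1:2:1 phenotypic ratio.
Expected counts for N = 163 under a 1:2:1 ratio (total parts = 4):
  dark-blue: 163 × 1/4 = 40.75
  light-blue: 163 × 2/4 = 81.5
  white: 163 × 1/4 = 40.75
χ² = Σ (O − E)² / E
  dark-blue: (26 − 40.75)² / 40.75 = 5.3390
  light-blue: (105 − 81.5)² / 81.5 = 6.7761
  white: (32 − 40.75)² / 40.75 = 1.8788
χ² = 5.3390 + 6.7761 + 1.8788 = 13.9939 ≈ 13.994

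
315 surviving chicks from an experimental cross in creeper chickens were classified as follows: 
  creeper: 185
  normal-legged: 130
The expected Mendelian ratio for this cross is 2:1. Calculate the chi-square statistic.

8.929

Under the 2:1 hypothesis (Σ ratio = 3, N = 315):
  creeper: 315 × 2/3 = 210
  normal-legged: 315 × 1/3 = 105
χ² = Σ (O − E)² / E
  creeper: (185 − 210)² / 210 = 2.9762
  normal-legged: (130 − 105)² / 105 = 5.9524
χ² = 2.9762 + 5.9524 = 8.9286 ≈ 8.929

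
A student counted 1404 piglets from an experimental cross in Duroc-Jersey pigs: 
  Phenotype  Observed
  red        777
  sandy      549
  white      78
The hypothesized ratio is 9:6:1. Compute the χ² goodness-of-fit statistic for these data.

The 9:6:1 ratio has 16 parts, so with N = 1404 the expected counts are:
  red: 1404 × 9/16 = 789.75
  sandy: 1404 × 6/16 = 526.5
  white: 1404 × 1/16 = 87.75
χ² = Σ (O − E)² / E
  red: (777 − 789.75)² / 789.75 = 0.2058
  sandy: (549 − 526.5)² / 526.5 = 0.9615
  white: (78 − 87.75)² / 87.75 = 1.0833
χ² = 0.2058 + 0.9615 + 1.0833 = 2.2506 ≈ 2.251

2.251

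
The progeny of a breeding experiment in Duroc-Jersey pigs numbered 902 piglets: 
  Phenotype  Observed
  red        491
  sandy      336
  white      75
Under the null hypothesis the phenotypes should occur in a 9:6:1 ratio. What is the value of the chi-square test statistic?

6.697

The 9:6:1 ratio has 16 parts, so with N = 902 the expected counts are:
  red: 902 × 9/16 = 507.375
  sandy: 902 × 6/16 = 338.25
  white: 902 × 1/16 = 56.375
χ² = Σ (O − E)² / E
  red: (491 − 507.375)² / 507.375 = 0.5285
  sandy: (336 − 338.25)² / 338.25 = 0.0150
  white: (75 − 56.375)² / 56.375 = 6.1533
χ² = 0.5285 + 0.0150 + 6.1533 = 6.6968 ≈ 6.697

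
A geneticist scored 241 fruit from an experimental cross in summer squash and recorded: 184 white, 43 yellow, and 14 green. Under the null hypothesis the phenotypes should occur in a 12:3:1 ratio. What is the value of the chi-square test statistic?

0.239

Under the 12:3:1 hypothesis (Σ ratio = 16, N = 241):
  white: 241 × 12/16 = 180.75
  yellow: 241 × 3/16 = 45.1875
  green: 241 × 1/16 = 15.0625
χ² = Σ (O − E)² / E
  white: (184 − 180.75)² / 180.75 = 0.0584
  yellow: (43 − 45.1875)² / 45.1875 = 0.1059
  green: (14 − 15.0625)² / 15.0625 = 0.0749
χ² = 0.0584 + 0.1059 + 0.0749 = 0.2392 ≈ 0.239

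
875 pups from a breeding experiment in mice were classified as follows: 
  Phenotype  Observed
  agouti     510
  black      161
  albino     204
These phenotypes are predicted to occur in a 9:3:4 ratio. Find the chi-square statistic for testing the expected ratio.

The 9:3:4 ratio has 16 parts, so with N = 875 the expected counts are:
  agouti: 875 × 9/16 = 492.1875
  black: 875 × 3/16 = 164.0625
  albino: 875 × 4/16 = 218.75
χ² = Σ (O − E)² / E
  agouti: (510 − 492.1875)² / 492.1875 = 0.6446
  black: (161 − 164.0625)² / 164.0625 = 0.0572
  albino: (204 − 218.75)² / 218.75 = 0.9946
χ² = 0.6446 + 0.0572 + 0.9946 = 1.6964 ≈ 1.696

1.696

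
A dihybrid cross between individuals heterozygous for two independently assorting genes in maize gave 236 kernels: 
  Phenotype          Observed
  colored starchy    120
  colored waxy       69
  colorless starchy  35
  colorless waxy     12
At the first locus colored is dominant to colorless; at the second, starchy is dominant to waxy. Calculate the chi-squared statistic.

17.514

A dihybrid F₂ with independent assortment and complete dominance at both loci gives a 9:3:3:1 phenotypic ratio.
Total ratio parts = 16. Expected numbers out of 236:
  colored starchy: 236 × 9/16 = 132.75
  colored waxy: 236 × 3/16 = 44.25
  colorless starchy: 236 × 3/16 = 44.25
  colorless waxy: 236 × 1/16 = 14.75
χ² = Σ (O − E)² / E
  colored starchy: (120 − 132.75)² / 132.75 = 1.2246
  colored waxy: (69 − 44.25)² / 44.25 = 13.8432
  colorless starchy: (35 − 44.25)² / 44.25 = 1.9336
  colorless waxy: (12 − 14.75)² / 14.75 = 0.5127
χ² = 1.2246 + 13.8432 + 1.9336 + 0.5127 = 17.5141 ≈ 17.514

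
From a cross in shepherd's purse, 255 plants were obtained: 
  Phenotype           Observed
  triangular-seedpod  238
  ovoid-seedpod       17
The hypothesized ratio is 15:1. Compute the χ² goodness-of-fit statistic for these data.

0.076

Total ratio parts = 16. Expected numbers out of 255:
  triangular-seedpod: 255 × 15/16 = 239.0625
  ovoid-seedpod: 255 × 1/16 = 15.9375
χ² = Σ (O − E)² / E
  triangular-seedpod: (238 − 239.0625)² / 239.0625 = 0.0047
  ovoid-seedpod: (17 − 15.9375)² / 15.9375 = 0.0708
χ² = 0.0047 + 0.0708 = 0.0755 ≈ 0.076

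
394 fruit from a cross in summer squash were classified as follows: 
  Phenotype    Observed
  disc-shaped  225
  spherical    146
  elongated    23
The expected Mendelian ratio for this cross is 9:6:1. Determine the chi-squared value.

0.179

Total ratio parts = 16. Expected numbers out of 394:
  disc-shaped: 394 × 9/16 = 221.625
  spherical: 394 × 6/16 = 147.75
  elongated: 394 × 1/16 = 24.625
χ² = Σ (O − E)² / E
  disc-shaped: (225 − 221.625)² / 221.625 = 0.0514
  spherical: (146 − 147.75)² / 147.75 = 0.0207
  elongated: (23 − 24.625)² / 24.625 = 0.1072
χ² = 0.0514 + 0.0207 + 0.1072 = 0.1793 ≈ 0.179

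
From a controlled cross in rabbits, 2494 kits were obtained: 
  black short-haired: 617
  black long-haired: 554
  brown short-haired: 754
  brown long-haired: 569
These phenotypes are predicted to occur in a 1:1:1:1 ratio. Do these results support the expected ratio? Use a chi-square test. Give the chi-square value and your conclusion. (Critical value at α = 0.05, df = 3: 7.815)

39.893; not consistent

Expected counts for N = 2494 under a 1:1:1:1 ratio (total parts = 4):
  black short-haired: 2494 × 1/4 = 623.5
  black long-haired: 2494 × 1/4 = 623.5
  brown short-haired: 2494 × 1/4 = 623.5
  brown long-haired: 2494 × 1/4 = 623.5
χ² = Σ (O − E)² / E
  black short-haired: (617 − 623.5)² / 623.5 = 0.0678
  black long-haired: (554 − 623.5)² / 623.5 = 7.7470
  brown short-haired: (754 − 623.5)² / 623.5 = 27.3140
  brown long-haired: (569 − 623.5)² / 623.5 = 4.7638
χ² = 0.0678 + 7.7470 + 27.3140 + 4.7638 = 39.8926 ≈ 39.893
Degrees of freedom = 4 − 1 = 3; critical value at α = 0.05 is 7.815.
Since 39.893 > 7.815, we reject the null hypothesis — the data do not fit the 1:1:1:1 ratio.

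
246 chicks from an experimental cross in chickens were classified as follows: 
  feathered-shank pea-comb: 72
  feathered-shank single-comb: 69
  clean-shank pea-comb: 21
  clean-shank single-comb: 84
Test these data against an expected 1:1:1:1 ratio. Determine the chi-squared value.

Under the 1:1:1:1 hypothesis (Σ ratio = 4, N = 246):
  feathered-shank pea-comb: 246 × 1/4 = 61.5
  feathered-shank single-comb: 246 × 1/4 = 61.5
  clean-shank pea-comb: 246 × 1/4 = 61.5
  clean-shank single-comb: 246 × 1/4 = 61.5
χ² = Σ (O − E)² / E
  feathered-shank pea-comb: (72 − 61.5)² / 61.5 = 1.7927
  feathered-shank single-comb: (69 − 61.5)² / 61.5 = 0.9146
  clean-shank pea-comb: (21 − 61.5)² / 61.5 = 26.6707
  clean-shank single-comb: (84 − 61.5)² / 61.5 = 8.2317
χ² = 1.7927 + 0.9146 + 26.6707 + 8.2317 = 37.6097 ≈ 37.610

37.610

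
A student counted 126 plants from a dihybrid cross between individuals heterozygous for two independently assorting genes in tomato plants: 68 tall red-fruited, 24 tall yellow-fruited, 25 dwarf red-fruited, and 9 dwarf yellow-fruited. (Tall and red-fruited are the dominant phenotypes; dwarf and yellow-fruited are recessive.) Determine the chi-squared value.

A dihybrid F₂ with independent assortment and complete dominance at both loci gives a 9:3:3:1 phenotypic ratio.
The 9:3:3:1 ratio has 16 parts, so with N = 126 the expected counts are:
  tall red-fruited: 126 × 9/16 = 70.875
  tall yellow-fruited: 126 × 3/16 = 23.625
  dwarf red-fruited: 126 × 3/16 = 23.625
  dwarf yellow-fruited: 126 × 1/16 = 7.875
χ² = Σ (O − E)² / E
  tall red-fruited: (68 − 70.875)² / 70.875 = 0.1166
  tall yellow-fruited: (24 − 23.625)² / 23.625 = 0.0060
  dwarf red-fruited: (25 − 23.625)² / 23.625 = 0.0800
  dwarf yellow-fruited: (9 − 7.875)² / 7.875 = 0.1607
χ² = 0.1166 + 0.0060 + 0.0800 + 0.1607 = 0.3633 ≈ 0.363

0.363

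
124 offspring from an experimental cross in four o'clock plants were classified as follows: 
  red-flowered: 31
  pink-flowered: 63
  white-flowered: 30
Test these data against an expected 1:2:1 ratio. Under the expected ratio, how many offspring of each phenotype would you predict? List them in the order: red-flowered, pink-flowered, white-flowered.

31, 62, 31

The 1:2:1 ratio has 4 parts, so with N = 124 the expected counts are:
  red-flowered: 124 × 1/4 = 31
  pink-flowered: 124 × 2/4 = 62
  white-flowered: 124 × 1/4 = 31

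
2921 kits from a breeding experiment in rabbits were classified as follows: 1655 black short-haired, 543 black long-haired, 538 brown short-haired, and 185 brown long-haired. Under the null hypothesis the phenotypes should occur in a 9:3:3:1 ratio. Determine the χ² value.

0.331

The 9:3:3:1 ratio has 16 parts, so with N = 2921 the expected counts are:
  black short-haired: 2921 × 9/16 = 1643.0625
  black long-haired: 2921 × 3/16 = 547.6875
  brown short-haired: 2921 × 3/16 = 547.6875
  brown long-haired: 2921 × 1/16 = 182.5625
χ² = Σ (O − E)² / E
  black short-haired: (1655 − 1643.0625)² / 1643.0625 = 0.0867
  black long-haired: (543 − 547.6875)² / 547.6875 = 0.0401
  brown short-haired: (538 − 547.6875)² / 547.6875 = 0.1714
  brown long-haired: (185 − 182.5625)² / 182.5625 = 0.0325
χ² = 0.0867 + 0.0401 + 0.1714 + 0.0325 = 0.3307 ≈ 0.331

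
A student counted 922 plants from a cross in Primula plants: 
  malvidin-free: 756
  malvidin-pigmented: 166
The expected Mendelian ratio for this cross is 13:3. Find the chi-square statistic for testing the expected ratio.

0.337

Total ratio parts = 16. Expected numbers out of 922:
  malvidin-free: 922 × 13/16 = 749.125
  malvidin-pigmented: 922 × 3/16 = 172.875
χ² = Σ (O − E)² / E
  malvidin-free: (756 − 749.125)² / 749.125 = 0.0631
  malvidin-pigmented: (166 − 172.875)² / 172.875 = 0.2734
χ² = 0.0631 + 0.2734 = 0.3365 ≈ 0.337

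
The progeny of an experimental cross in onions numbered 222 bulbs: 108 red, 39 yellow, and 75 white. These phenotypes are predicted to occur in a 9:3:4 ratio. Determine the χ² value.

The 9:3:4 ratio has 16 parts, so with N = 222 the expected counts are:
  red: 222 × 9/16 = 124.875
  yellow: 222 × 3/16 = 41.625
  white: 222 × 4/16 = 55.5
χ² = Σ (O − E)² / E
  red: (108 − 124.875)² / 124.875 = 2.2804
  yellow: (39 − 41.625)² / 41.625 = 0.1655
  white: (75 − 55.5)² / 55.5 = 6.8514
χ² = 2.2804 + 0.1655 + 6.8514 = 9.2973 ≈ 9.297

9.297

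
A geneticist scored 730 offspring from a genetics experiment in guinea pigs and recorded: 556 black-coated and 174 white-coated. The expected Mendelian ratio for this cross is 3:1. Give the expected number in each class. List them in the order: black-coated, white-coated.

547.5, 182.5

Under the 3:1 hypothesis (Σ ratio = 4, N = 730):
  black-coated: 730 × 3/4 = 547.5
  white-coated: 730 × 1/4 = 182.5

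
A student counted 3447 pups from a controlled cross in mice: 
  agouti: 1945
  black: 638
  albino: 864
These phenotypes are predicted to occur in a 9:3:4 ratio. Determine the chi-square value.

Under the 9:3:4 hypothesis (Σ ratio = 16, N = 3447):
  agouti: 3447 × 9/16 = 1938.9375
  black: 3447 × 3/16 = 646.3125
  albino: 3447 × 4/16 = 861.75
χ² = Σ (O − E)² / E
  agouti: (1945 − 1938.9375)² / 1938.9375 = 0.0190
  black: (638 − 646.3125)² / 646.3125 = 0.1069
  albino: (864 − 861.75)² / 861.75 = 0.0059
χ² = 0.0190 + 0.1069 + 0.0059 = 0.1318 ≈ 0.132

0.132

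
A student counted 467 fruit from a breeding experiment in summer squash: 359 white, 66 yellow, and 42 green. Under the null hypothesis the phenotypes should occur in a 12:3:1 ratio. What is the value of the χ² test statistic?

Under the 12:3:1 hypothesis (Σ ratio = 16, N = 467):
  white: 467 × 12/16 = 350.25
  yellow: 467 × 3/16 = 87.5625
  green: 467 × 1/16 = 29.1875
χ² = Σ (O − E)² / E
  white: (359 − 350.25)² / 350.25 = 0.2186
  yellow: (66 − 87.5625)² / 87.5625 = 5.3098
  green: (42 − 29.1875)² / 29.1875 = 5.6243
χ² = 0.2186 + 5.3098 + 5.6243 = 11.1527 ≈ 11.153

11.153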